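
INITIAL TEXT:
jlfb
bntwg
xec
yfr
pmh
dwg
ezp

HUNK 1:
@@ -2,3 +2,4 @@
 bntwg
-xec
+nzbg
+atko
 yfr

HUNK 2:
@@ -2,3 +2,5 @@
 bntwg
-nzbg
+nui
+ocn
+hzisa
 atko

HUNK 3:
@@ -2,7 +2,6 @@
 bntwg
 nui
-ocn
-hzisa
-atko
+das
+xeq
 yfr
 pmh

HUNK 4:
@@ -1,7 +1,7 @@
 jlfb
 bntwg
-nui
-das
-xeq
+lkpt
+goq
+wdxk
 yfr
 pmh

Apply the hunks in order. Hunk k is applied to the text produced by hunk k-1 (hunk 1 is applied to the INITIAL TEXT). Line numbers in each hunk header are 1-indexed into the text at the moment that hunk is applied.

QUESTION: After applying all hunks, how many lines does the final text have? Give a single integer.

Hunk 1: at line 2 remove [xec] add [nzbg,atko] -> 8 lines: jlfb bntwg nzbg atko yfr pmh dwg ezp
Hunk 2: at line 2 remove [nzbg] add [nui,ocn,hzisa] -> 10 lines: jlfb bntwg nui ocn hzisa atko yfr pmh dwg ezp
Hunk 3: at line 2 remove [ocn,hzisa,atko] add [das,xeq] -> 9 lines: jlfb bntwg nui das xeq yfr pmh dwg ezp
Hunk 4: at line 1 remove [nui,das,xeq] add [lkpt,goq,wdxk] -> 9 lines: jlfb bntwg lkpt goq wdxk yfr pmh dwg ezp
Final line count: 9

Answer: 9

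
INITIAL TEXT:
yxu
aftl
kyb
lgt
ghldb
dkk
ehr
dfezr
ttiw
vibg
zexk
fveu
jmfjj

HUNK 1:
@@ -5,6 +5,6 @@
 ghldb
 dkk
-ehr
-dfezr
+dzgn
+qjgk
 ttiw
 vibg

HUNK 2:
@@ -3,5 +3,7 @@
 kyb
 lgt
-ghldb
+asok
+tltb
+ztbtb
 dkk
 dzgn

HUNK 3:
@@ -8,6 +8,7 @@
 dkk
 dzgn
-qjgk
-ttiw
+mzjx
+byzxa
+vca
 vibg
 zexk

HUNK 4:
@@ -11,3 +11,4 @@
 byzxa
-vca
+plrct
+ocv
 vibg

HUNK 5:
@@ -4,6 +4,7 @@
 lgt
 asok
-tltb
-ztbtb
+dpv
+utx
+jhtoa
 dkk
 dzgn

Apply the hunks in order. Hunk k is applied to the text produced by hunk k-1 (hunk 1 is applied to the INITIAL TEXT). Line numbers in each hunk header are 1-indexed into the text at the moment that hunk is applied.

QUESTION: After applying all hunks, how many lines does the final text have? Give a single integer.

Hunk 1: at line 5 remove [ehr,dfezr] add [dzgn,qjgk] -> 13 lines: yxu aftl kyb lgt ghldb dkk dzgn qjgk ttiw vibg zexk fveu jmfjj
Hunk 2: at line 3 remove [ghldb] add [asok,tltb,ztbtb] -> 15 lines: yxu aftl kyb lgt asok tltb ztbtb dkk dzgn qjgk ttiw vibg zexk fveu jmfjj
Hunk 3: at line 8 remove [qjgk,ttiw] add [mzjx,byzxa,vca] -> 16 lines: yxu aftl kyb lgt asok tltb ztbtb dkk dzgn mzjx byzxa vca vibg zexk fveu jmfjj
Hunk 4: at line 11 remove [vca] add [plrct,ocv] -> 17 lines: yxu aftl kyb lgt asok tltb ztbtb dkk dzgn mzjx byzxa plrct ocv vibg zexk fveu jmfjj
Hunk 5: at line 4 remove [tltb,ztbtb] add [dpv,utx,jhtoa] -> 18 lines: yxu aftl kyb lgt asok dpv utx jhtoa dkk dzgn mzjx byzxa plrct ocv vibg zexk fveu jmfjj
Final line count: 18

Answer: 18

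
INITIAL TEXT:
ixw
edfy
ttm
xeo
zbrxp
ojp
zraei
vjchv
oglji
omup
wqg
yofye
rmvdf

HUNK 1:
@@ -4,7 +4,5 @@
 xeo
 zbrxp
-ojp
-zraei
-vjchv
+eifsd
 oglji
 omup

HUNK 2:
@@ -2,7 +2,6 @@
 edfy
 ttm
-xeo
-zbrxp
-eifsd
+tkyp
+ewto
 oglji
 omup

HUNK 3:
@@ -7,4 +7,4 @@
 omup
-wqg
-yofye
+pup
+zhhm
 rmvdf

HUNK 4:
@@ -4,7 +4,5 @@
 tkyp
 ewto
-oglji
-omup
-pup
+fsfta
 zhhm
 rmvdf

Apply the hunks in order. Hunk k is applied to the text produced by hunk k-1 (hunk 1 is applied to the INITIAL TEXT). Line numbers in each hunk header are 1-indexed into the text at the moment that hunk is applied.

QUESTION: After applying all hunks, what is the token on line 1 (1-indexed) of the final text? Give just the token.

Hunk 1: at line 4 remove [ojp,zraei,vjchv] add [eifsd] -> 11 lines: ixw edfy ttm xeo zbrxp eifsd oglji omup wqg yofye rmvdf
Hunk 2: at line 2 remove [xeo,zbrxp,eifsd] add [tkyp,ewto] -> 10 lines: ixw edfy ttm tkyp ewto oglji omup wqg yofye rmvdf
Hunk 3: at line 7 remove [wqg,yofye] add [pup,zhhm] -> 10 lines: ixw edfy ttm tkyp ewto oglji omup pup zhhm rmvdf
Hunk 4: at line 4 remove [oglji,omup,pup] add [fsfta] -> 8 lines: ixw edfy ttm tkyp ewto fsfta zhhm rmvdf
Final line 1: ixw

Answer: ixw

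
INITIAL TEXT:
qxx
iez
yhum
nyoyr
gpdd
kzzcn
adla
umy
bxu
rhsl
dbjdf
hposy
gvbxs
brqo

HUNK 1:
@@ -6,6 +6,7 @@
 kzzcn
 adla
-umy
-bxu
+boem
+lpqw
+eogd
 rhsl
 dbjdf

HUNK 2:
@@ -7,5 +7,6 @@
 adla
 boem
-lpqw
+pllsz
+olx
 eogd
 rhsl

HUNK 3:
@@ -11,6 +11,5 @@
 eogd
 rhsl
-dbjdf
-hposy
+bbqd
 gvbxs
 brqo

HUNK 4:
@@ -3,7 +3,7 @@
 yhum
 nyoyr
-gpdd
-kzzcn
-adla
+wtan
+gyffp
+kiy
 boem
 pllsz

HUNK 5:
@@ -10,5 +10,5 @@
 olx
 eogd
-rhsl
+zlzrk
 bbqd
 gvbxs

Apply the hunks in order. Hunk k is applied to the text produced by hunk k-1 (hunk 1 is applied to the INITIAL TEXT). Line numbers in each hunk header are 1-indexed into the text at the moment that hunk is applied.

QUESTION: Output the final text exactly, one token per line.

Answer: qxx
iez
yhum
nyoyr
wtan
gyffp
kiy
boem
pllsz
olx
eogd
zlzrk
bbqd
gvbxs
brqo

Derivation:
Hunk 1: at line 6 remove [umy,bxu] add [boem,lpqw,eogd] -> 15 lines: qxx iez yhum nyoyr gpdd kzzcn adla boem lpqw eogd rhsl dbjdf hposy gvbxs brqo
Hunk 2: at line 7 remove [lpqw] add [pllsz,olx] -> 16 lines: qxx iez yhum nyoyr gpdd kzzcn adla boem pllsz olx eogd rhsl dbjdf hposy gvbxs brqo
Hunk 3: at line 11 remove [dbjdf,hposy] add [bbqd] -> 15 lines: qxx iez yhum nyoyr gpdd kzzcn adla boem pllsz olx eogd rhsl bbqd gvbxs brqo
Hunk 4: at line 3 remove [gpdd,kzzcn,adla] add [wtan,gyffp,kiy] -> 15 lines: qxx iez yhum nyoyr wtan gyffp kiy boem pllsz olx eogd rhsl bbqd gvbxs brqo
Hunk 5: at line 10 remove [rhsl] add [zlzrk] -> 15 lines: qxx iez yhum nyoyr wtan gyffp kiy boem pllsz olx eogd zlzrk bbqd gvbxs brqo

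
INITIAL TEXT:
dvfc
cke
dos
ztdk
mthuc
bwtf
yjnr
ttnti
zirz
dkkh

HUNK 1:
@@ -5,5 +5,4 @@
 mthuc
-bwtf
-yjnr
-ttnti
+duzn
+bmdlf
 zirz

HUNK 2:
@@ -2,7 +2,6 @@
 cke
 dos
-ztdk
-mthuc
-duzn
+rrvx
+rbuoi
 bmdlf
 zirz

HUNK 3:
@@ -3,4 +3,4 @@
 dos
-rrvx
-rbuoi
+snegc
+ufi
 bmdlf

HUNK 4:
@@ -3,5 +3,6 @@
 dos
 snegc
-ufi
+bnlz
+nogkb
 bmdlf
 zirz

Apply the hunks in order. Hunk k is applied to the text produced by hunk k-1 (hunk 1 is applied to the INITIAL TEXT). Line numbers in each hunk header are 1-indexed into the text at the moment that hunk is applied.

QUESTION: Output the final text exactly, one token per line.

Answer: dvfc
cke
dos
snegc
bnlz
nogkb
bmdlf
zirz
dkkh

Derivation:
Hunk 1: at line 5 remove [bwtf,yjnr,ttnti] add [duzn,bmdlf] -> 9 lines: dvfc cke dos ztdk mthuc duzn bmdlf zirz dkkh
Hunk 2: at line 2 remove [ztdk,mthuc,duzn] add [rrvx,rbuoi] -> 8 lines: dvfc cke dos rrvx rbuoi bmdlf zirz dkkh
Hunk 3: at line 3 remove [rrvx,rbuoi] add [snegc,ufi] -> 8 lines: dvfc cke dos snegc ufi bmdlf zirz dkkh
Hunk 4: at line 3 remove [ufi] add [bnlz,nogkb] -> 9 lines: dvfc cke dos snegc bnlz nogkb bmdlf zirz dkkh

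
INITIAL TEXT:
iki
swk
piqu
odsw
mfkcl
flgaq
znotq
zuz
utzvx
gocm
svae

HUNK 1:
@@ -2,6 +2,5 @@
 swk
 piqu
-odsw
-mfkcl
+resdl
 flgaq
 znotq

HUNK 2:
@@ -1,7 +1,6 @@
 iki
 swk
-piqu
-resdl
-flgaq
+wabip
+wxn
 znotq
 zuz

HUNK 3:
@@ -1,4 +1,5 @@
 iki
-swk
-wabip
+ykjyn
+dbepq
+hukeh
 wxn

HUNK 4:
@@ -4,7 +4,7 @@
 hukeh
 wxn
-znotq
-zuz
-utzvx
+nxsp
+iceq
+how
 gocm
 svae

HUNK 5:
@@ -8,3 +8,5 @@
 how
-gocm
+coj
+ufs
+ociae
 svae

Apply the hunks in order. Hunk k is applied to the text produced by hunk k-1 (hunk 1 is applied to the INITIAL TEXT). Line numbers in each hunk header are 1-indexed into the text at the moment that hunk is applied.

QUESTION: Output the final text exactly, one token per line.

Answer: iki
ykjyn
dbepq
hukeh
wxn
nxsp
iceq
how
coj
ufs
ociae
svae

Derivation:
Hunk 1: at line 2 remove [odsw,mfkcl] add [resdl] -> 10 lines: iki swk piqu resdl flgaq znotq zuz utzvx gocm svae
Hunk 2: at line 1 remove [piqu,resdl,flgaq] add [wabip,wxn] -> 9 lines: iki swk wabip wxn znotq zuz utzvx gocm svae
Hunk 3: at line 1 remove [swk,wabip] add [ykjyn,dbepq,hukeh] -> 10 lines: iki ykjyn dbepq hukeh wxn znotq zuz utzvx gocm svae
Hunk 4: at line 4 remove [znotq,zuz,utzvx] add [nxsp,iceq,how] -> 10 lines: iki ykjyn dbepq hukeh wxn nxsp iceq how gocm svae
Hunk 5: at line 8 remove [gocm] add [coj,ufs,ociae] -> 12 lines: iki ykjyn dbepq hukeh wxn nxsp iceq how coj ufs ociae svae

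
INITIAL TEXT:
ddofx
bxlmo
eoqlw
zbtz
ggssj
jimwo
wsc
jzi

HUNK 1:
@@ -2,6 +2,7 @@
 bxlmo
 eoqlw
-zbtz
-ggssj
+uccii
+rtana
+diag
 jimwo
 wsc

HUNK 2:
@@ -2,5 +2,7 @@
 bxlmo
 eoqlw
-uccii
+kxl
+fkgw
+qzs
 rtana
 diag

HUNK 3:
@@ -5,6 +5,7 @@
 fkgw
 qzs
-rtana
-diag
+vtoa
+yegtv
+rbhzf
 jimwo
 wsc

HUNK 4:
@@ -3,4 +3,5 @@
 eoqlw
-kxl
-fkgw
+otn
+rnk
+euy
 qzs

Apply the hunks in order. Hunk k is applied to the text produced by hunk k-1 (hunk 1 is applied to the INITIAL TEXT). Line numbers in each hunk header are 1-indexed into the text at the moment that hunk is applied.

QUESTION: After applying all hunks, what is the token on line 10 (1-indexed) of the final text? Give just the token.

Hunk 1: at line 2 remove [zbtz,ggssj] add [uccii,rtana,diag] -> 9 lines: ddofx bxlmo eoqlw uccii rtana diag jimwo wsc jzi
Hunk 2: at line 2 remove [uccii] add [kxl,fkgw,qzs] -> 11 lines: ddofx bxlmo eoqlw kxl fkgw qzs rtana diag jimwo wsc jzi
Hunk 3: at line 5 remove [rtana,diag] add [vtoa,yegtv,rbhzf] -> 12 lines: ddofx bxlmo eoqlw kxl fkgw qzs vtoa yegtv rbhzf jimwo wsc jzi
Hunk 4: at line 3 remove [kxl,fkgw] add [otn,rnk,euy] -> 13 lines: ddofx bxlmo eoqlw otn rnk euy qzs vtoa yegtv rbhzf jimwo wsc jzi
Final line 10: rbhzf

Answer: rbhzf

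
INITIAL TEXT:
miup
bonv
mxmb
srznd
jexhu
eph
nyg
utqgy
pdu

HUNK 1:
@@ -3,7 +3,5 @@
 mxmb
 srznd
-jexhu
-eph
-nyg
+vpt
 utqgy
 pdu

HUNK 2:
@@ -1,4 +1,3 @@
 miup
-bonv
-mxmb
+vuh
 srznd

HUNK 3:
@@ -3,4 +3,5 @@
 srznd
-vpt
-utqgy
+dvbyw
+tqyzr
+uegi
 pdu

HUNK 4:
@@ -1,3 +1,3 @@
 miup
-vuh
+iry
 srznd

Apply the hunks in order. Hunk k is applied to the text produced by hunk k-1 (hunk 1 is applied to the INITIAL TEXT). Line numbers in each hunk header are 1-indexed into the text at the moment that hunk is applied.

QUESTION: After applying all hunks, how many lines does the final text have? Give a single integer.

Hunk 1: at line 3 remove [jexhu,eph,nyg] add [vpt] -> 7 lines: miup bonv mxmb srznd vpt utqgy pdu
Hunk 2: at line 1 remove [bonv,mxmb] add [vuh] -> 6 lines: miup vuh srznd vpt utqgy pdu
Hunk 3: at line 3 remove [vpt,utqgy] add [dvbyw,tqyzr,uegi] -> 7 lines: miup vuh srznd dvbyw tqyzr uegi pdu
Hunk 4: at line 1 remove [vuh] add [iry] -> 7 lines: miup iry srznd dvbyw tqyzr uegi pdu
Final line count: 7

Answer: 7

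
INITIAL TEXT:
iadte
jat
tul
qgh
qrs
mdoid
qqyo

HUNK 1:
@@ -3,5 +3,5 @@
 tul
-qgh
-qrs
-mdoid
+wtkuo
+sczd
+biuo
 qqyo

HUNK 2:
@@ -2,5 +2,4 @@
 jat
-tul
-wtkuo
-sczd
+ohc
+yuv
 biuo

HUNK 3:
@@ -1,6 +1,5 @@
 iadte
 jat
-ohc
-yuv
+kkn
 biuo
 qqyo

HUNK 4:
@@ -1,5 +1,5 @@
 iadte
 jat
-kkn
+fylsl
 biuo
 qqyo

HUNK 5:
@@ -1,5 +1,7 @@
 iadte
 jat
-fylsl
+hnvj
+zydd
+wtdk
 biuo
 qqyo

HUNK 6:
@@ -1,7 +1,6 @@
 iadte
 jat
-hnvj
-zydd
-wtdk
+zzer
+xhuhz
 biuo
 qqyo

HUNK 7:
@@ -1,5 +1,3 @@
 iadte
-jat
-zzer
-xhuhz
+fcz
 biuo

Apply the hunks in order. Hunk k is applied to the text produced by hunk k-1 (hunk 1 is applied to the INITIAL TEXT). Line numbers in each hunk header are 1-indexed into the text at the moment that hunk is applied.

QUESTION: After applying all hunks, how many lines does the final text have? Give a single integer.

Answer: 4

Derivation:
Hunk 1: at line 3 remove [qgh,qrs,mdoid] add [wtkuo,sczd,biuo] -> 7 lines: iadte jat tul wtkuo sczd biuo qqyo
Hunk 2: at line 2 remove [tul,wtkuo,sczd] add [ohc,yuv] -> 6 lines: iadte jat ohc yuv biuo qqyo
Hunk 3: at line 1 remove [ohc,yuv] add [kkn] -> 5 lines: iadte jat kkn biuo qqyo
Hunk 4: at line 1 remove [kkn] add [fylsl] -> 5 lines: iadte jat fylsl biuo qqyo
Hunk 5: at line 1 remove [fylsl] add [hnvj,zydd,wtdk] -> 7 lines: iadte jat hnvj zydd wtdk biuo qqyo
Hunk 6: at line 1 remove [hnvj,zydd,wtdk] add [zzer,xhuhz] -> 6 lines: iadte jat zzer xhuhz biuo qqyo
Hunk 7: at line 1 remove [jat,zzer,xhuhz] add [fcz] -> 4 lines: iadte fcz biuo qqyo
Final line count: 4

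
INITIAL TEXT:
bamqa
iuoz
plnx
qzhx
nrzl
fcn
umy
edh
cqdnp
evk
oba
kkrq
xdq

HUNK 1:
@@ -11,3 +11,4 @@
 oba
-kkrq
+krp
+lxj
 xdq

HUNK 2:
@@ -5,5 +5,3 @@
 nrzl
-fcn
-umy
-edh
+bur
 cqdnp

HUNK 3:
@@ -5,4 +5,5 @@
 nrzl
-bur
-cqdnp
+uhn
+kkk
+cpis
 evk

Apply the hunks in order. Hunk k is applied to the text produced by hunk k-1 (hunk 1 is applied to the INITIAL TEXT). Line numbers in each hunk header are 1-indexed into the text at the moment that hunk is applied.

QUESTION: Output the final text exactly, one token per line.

Answer: bamqa
iuoz
plnx
qzhx
nrzl
uhn
kkk
cpis
evk
oba
krp
lxj
xdq

Derivation:
Hunk 1: at line 11 remove [kkrq] add [krp,lxj] -> 14 lines: bamqa iuoz plnx qzhx nrzl fcn umy edh cqdnp evk oba krp lxj xdq
Hunk 2: at line 5 remove [fcn,umy,edh] add [bur] -> 12 lines: bamqa iuoz plnx qzhx nrzl bur cqdnp evk oba krp lxj xdq
Hunk 3: at line 5 remove [bur,cqdnp] add [uhn,kkk,cpis] -> 13 lines: bamqa iuoz plnx qzhx nrzl uhn kkk cpis evk oba krp lxj xdq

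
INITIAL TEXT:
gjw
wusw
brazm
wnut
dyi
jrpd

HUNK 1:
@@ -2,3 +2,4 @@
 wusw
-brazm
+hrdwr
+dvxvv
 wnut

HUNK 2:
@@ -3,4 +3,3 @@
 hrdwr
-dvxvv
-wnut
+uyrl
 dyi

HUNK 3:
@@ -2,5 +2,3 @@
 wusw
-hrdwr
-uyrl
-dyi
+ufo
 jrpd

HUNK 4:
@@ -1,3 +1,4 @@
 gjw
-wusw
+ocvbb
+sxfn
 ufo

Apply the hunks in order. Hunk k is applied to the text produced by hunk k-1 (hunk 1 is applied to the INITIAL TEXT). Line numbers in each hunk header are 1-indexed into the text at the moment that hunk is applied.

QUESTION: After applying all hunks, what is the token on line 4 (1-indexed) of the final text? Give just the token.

Hunk 1: at line 2 remove [brazm] add [hrdwr,dvxvv] -> 7 lines: gjw wusw hrdwr dvxvv wnut dyi jrpd
Hunk 2: at line 3 remove [dvxvv,wnut] add [uyrl] -> 6 lines: gjw wusw hrdwr uyrl dyi jrpd
Hunk 3: at line 2 remove [hrdwr,uyrl,dyi] add [ufo] -> 4 lines: gjw wusw ufo jrpd
Hunk 4: at line 1 remove [wusw] add [ocvbb,sxfn] -> 5 lines: gjw ocvbb sxfn ufo jrpd
Final line 4: ufo

Answer: ufo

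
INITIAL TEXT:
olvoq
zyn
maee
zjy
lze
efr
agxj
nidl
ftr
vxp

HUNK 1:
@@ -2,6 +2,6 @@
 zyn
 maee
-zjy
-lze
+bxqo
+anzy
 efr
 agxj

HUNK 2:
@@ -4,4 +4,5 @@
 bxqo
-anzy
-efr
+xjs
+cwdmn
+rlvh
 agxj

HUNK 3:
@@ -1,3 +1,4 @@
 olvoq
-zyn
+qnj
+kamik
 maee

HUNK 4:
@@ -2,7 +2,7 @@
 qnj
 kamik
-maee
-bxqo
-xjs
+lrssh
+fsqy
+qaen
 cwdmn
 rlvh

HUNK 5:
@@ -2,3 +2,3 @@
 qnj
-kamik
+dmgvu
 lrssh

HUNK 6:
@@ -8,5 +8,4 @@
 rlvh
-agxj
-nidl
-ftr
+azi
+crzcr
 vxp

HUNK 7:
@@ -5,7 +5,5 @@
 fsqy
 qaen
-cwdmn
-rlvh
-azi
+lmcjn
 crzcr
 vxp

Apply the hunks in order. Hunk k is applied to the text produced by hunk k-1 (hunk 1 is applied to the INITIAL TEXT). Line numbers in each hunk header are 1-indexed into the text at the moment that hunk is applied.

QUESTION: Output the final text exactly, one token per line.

Hunk 1: at line 2 remove [zjy,lze] add [bxqo,anzy] -> 10 lines: olvoq zyn maee bxqo anzy efr agxj nidl ftr vxp
Hunk 2: at line 4 remove [anzy,efr] add [xjs,cwdmn,rlvh] -> 11 lines: olvoq zyn maee bxqo xjs cwdmn rlvh agxj nidl ftr vxp
Hunk 3: at line 1 remove [zyn] add [qnj,kamik] -> 12 lines: olvoq qnj kamik maee bxqo xjs cwdmn rlvh agxj nidl ftr vxp
Hunk 4: at line 2 remove [maee,bxqo,xjs] add [lrssh,fsqy,qaen] -> 12 lines: olvoq qnj kamik lrssh fsqy qaen cwdmn rlvh agxj nidl ftr vxp
Hunk 5: at line 2 remove [kamik] add [dmgvu] -> 12 lines: olvoq qnj dmgvu lrssh fsqy qaen cwdmn rlvh agxj nidl ftr vxp
Hunk 6: at line 8 remove [agxj,nidl,ftr] add [azi,crzcr] -> 11 lines: olvoq qnj dmgvu lrssh fsqy qaen cwdmn rlvh azi crzcr vxp
Hunk 7: at line 5 remove [cwdmn,rlvh,azi] add [lmcjn] -> 9 lines: olvoq qnj dmgvu lrssh fsqy qaen lmcjn crzcr vxp

Answer: olvoq
qnj
dmgvu
lrssh
fsqy
qaen
lmcjn
crzcr
vxp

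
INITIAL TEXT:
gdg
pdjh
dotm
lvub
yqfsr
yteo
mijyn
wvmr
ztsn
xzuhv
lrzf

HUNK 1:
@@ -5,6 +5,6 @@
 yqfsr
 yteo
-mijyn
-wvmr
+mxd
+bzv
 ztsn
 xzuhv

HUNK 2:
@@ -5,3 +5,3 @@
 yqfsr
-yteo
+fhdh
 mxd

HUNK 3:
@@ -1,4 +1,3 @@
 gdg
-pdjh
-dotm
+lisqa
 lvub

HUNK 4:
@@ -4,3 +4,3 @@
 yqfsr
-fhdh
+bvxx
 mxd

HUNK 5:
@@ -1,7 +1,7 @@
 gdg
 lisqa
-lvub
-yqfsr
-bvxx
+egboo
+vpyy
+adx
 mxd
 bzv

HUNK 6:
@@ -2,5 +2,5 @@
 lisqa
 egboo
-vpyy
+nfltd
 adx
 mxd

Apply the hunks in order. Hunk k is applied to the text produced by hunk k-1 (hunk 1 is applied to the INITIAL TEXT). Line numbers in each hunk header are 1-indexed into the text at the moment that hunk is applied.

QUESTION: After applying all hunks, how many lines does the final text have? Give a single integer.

Hunk 1: at line 5 remove [mijyn,wvmr] add [mxd,bzv] -> 11 lines: gdg pdjh dotm lvub yqfsr yteo mxd bzv ztsn xzuhv lrzf
Hunk 2: at line 5 remove [yteo] add [fhdh] -> 11 lines: gdg pdjh dotm lvub yqfsr fhdh mxd bzv ztsn xzuhv lrzf
Hunk 3: at line 1 remove [pdjh,dotm] add [lisqa] -> 10 lines: gdg lisqa lvub yqfsr fhdh mxd bzv ztsn xzuhv lrzf
Hunk 4: at line 4 remove [fhdh] add [bvxx] -> 10 lines: gdg lisqa lvub yqfsr bvxx mxd bzv ztsn xzuhv lrzf
Hunk 5: at line 1 remove [lvub,yqfsr,bvxx] add [egboo,vpyy,adx] -> 10 lines: gdg lisqa egboo vpyy adx mxd bzv ztsn xzuhv lrzf
Hunk 6: at line 2 remove [vpyy] add [nfltd] -> 10 lines: gdg lisqa egboo nfltd adx mxd bzv ztsn xzuhv lrzf
Final line count: 10

Answer: 10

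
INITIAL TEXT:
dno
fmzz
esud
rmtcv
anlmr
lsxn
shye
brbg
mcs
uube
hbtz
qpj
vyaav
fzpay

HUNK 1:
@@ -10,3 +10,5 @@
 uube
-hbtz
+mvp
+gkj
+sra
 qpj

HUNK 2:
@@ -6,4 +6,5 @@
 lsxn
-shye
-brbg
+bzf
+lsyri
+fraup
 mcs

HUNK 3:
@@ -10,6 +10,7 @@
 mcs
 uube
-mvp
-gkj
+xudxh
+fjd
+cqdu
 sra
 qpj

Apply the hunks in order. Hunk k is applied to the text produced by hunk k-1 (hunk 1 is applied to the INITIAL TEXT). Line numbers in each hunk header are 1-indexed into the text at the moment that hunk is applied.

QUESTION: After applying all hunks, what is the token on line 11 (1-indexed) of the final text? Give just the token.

Hunk 1: at line 10 remove [hbtz] add [mvp,gkj,sra] -> 16 lines: dno fmzz esud rmtcv anlmr lsxn shye brbg mcs uube mvp gkj sra qpj vyaav fzpay
Hunk 2: at line 6 remove [shye,brbg] add [bzf,lsyri,fraup] -> 17 lines: dno fmzz esud rmtcv anlmr lsxn bzf lsyri fraup mcs uube mvp gkj sra qpj vyaav fzpay
Hunk 3: at line 10 remove [mvp,gkj] add [xudxh,fjd,cqdu] -> 18 lines: dno fmzz esud rmtcv anlmr lsxn bzf lsyri fraup mcs uube xudxh fjd cqdu sra qpj vyaav fzpay
Final line 11: uube

Answer: uube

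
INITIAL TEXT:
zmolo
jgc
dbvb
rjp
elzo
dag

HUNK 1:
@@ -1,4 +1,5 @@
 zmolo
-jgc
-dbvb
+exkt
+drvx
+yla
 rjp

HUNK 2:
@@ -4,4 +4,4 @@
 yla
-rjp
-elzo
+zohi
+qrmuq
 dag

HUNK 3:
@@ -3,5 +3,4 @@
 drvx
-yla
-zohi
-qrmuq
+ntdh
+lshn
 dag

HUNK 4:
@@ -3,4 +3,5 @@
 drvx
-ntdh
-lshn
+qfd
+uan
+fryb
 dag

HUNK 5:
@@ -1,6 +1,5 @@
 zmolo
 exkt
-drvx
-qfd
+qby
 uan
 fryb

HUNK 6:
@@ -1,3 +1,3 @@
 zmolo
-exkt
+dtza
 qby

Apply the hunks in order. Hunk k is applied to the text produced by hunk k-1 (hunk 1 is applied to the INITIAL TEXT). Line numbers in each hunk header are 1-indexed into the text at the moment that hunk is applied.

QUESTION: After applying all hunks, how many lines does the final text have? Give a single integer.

Hunk 1: at line 1 remove [jgc,dbvb] add [exkt,drvx,yla] -> 7 lines: zmolo exkt drvx yla rjp elzo dag
Hunk 2: at line 4 remove [rjp,elzo] add [zohi,qrmuq] -> 7 lines: zmolo exkt drvx yla zohi qrmuq dag
Hunk 3: at line 3 remove [yla,zohi,qrmuq] add [ntdh,lshn] -> 6 lines: zmolo exkt drvx ntdh lshn dag
Hunk 4: at line 3 remove [ntdh,lshn] add [qfd,uan,fryb] -> 7 lines: zmolo exkt drvx qfd uan fryb dag
Hunk 5: at line 1 remove [drvx,qfd] add [qby] -> 6 lines: zmolo exkt qby uan fryb dag
Hunk 6: at line 1 remove [exkt] add [dtza] -> 6 lines: zmolo dtza qby uan fryb dag
Final line count: 6

Answer: 6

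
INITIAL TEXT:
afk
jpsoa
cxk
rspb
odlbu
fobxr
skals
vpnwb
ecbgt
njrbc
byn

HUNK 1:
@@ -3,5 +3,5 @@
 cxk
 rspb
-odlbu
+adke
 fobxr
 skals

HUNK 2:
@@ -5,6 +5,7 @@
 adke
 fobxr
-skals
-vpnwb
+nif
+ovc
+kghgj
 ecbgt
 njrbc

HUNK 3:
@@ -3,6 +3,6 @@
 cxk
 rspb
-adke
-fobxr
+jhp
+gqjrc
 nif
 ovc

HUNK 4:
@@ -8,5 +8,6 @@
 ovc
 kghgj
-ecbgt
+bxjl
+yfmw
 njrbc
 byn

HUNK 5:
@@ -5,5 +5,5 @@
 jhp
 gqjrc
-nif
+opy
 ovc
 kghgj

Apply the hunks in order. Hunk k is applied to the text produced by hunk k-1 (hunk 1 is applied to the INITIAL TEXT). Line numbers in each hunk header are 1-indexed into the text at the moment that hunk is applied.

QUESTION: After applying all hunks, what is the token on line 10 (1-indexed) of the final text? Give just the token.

Answer: bxjl

Derivation:
Hunk 1: at line 3 remove [odlbu] add [adke] -> 11 lines: afk jpsoa cxk rspb adke fobxr skals vpnwb ecbgt njrbc byn
Hunk 2: at line 5 remove [skals,vpnwb] add [nif,ovc,kghgj] -> 12 lines: afk jpsoa cxk rspb adke fobxr nif ovc kghgj ecbgt njrbc byn
Hunk 3: at line 3 remove [adke,fobxr] add [jhp,gqjrc] -> 12 lines: afk jpsoa cxk rspb jhp gqjrc nif ovc kghgj ecbgt njrbc byn
Hunk 4: at line 8 remove [ecbgt] add [bxjl,yfmw] -> 13 lines: afk jpsoa cxk rspb jhp gqjrc nif ovc kghgj bxjl yfmw njrbc byn
Hunk 5: at line 5 remove [nif] add [opy] -> 13 lines: afk jpsoa cxk rspb jhp gqjrc opy ovc kghgj bxjl yfmw njrbc byn
Final line 10: bxjl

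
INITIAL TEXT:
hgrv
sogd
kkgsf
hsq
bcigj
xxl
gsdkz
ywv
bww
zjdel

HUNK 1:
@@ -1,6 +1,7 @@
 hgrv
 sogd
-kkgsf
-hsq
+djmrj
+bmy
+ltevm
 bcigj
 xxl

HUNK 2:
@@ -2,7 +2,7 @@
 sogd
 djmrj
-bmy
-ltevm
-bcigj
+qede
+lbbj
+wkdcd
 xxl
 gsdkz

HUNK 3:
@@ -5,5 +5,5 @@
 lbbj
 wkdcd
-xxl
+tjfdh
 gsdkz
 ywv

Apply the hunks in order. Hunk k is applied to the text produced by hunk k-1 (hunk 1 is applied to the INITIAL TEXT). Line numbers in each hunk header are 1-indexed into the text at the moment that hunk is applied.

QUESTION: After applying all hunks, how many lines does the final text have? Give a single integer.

Hunk 1: at line 1 remove [kkgsf,hsq] add [djmrj,bmy,ltevm] -> 11 lines: hgrv sogd djmrj bmy ltevm bcigj xxl gsdkz ywv bww zjdel
Hunk 2: at line 2 remove [bmy,ltevm,bcigj] add [qede,lbbj,wkdcd] -> 11 lines: hgrv sogd djmrj qede lbbj wkdcd xxl gsdkz ywv bww zjdel
Hunk 3: at line 5 remove [xxl] add [tjfdh] -> 11 lines: hgrv sogd djmrj qede lbbj wkdcd tjfdh gsdkz ywv bww zjdel
Final line count: 11

Answer: 11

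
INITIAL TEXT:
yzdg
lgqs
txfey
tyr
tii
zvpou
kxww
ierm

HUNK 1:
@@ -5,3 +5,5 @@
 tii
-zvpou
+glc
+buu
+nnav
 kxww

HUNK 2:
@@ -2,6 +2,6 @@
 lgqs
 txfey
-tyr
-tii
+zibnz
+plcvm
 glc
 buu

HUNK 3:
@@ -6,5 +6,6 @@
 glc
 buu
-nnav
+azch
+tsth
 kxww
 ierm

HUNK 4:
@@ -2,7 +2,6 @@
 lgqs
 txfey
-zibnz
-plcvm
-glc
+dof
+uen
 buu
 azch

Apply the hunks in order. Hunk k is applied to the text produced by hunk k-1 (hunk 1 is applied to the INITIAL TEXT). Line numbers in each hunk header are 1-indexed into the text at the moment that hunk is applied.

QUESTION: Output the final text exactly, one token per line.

Hunk 1: at line 5 remove [zvpou] add [glc,buu,nnav] -> 10 lines: yzdg lgqs txfey tyr tii glc buu nnav kxww ierm
Hunk 2: at line 2 remove [tyr,tii] add [zibnz,plcvm] -> 10 lines: yzdg lgqs txfey zibnz plcvm glc buu nnav kxww ierm
Hunk 3: at line 6 remove [nnav] add [azch,tsth] -> 11 lines: yzdg lgqs txfey zibnz plcvm glc buu azch tsth kxww ierm
Hunk 4: at line 2 remove [zibnz,plcvm,glc] add [dof,uen] -> 10 lines: yzdg lgqs txfey dof uen buu azch tsth kxww ierm

Answer: yzdg
lgqs
txfey
dof
uen
buu
azch
tsth
kxww
ierm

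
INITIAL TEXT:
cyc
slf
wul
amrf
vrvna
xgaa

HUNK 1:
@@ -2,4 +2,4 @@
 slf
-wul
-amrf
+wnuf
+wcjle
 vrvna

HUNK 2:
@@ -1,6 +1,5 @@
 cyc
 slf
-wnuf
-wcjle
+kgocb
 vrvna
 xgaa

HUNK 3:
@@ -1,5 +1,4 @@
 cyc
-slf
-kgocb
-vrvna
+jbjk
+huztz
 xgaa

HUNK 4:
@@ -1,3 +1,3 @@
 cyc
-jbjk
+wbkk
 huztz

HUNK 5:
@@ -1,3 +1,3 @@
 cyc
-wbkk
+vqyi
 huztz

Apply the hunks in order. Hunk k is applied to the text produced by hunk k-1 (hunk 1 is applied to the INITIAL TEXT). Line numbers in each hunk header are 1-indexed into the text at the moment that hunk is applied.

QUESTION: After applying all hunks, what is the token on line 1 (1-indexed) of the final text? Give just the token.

Hunk 1: at line 2 remove [wul,amrf] add [wnuf,wcjle] -> 6 lines: cyc slf wnuf wcjle vrvna xgaa
Hunk 2: at line 1 remove [wnuf,wcjle] add [kgocb] -> 5 lines: cyc slf kgocb vrvna xgaa
Hunk 3: at line 1 remove [slf,kgocb,vrvna] add [jbjk,huztz] -> 4 lines: cyc jbjk huztz xgaa
Hunk 4: at line 1 remove [jbjk] add [wbkk] -> 4 lines: cyc wbkk huztz xgaa
Hunk 5: at line 1 remove [wbkk] add [vqyi] -> 4 lines: cyc vqyi huztz xgaa
Final line 1: cyc

Answer: cyc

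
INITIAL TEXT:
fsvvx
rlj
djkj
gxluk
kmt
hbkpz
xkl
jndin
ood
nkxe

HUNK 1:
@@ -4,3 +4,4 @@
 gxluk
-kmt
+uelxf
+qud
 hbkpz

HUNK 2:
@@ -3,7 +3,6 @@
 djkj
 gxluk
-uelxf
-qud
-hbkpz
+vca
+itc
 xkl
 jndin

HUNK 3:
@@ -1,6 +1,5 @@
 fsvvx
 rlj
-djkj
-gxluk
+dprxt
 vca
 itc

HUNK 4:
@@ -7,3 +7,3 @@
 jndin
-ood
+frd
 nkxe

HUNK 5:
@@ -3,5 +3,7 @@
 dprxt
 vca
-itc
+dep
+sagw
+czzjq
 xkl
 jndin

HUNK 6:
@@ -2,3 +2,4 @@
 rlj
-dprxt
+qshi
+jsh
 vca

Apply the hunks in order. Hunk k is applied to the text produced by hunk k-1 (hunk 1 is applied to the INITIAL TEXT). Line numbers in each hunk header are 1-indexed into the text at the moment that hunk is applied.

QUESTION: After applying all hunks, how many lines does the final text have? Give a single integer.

Hunk 1: at line 4 remove [kmt] add [uelxf,qud] -> 11 lines: fsvvx rlj djkj gxluk uelxf qud hbkpz xkl jndin ood nkxe
Hunk 2: at line 3 remove [uelxf,qud,hbkpz] add [vca,itc] -> 10 lines: fsvvx rlj djkj gxluk vca itc xkl jndin ood nkxe
Hunk 3: at line 1 remove [djkj,gxluk] add [dprxt] -> 9 lines: fsvvx rlj dprxt vca itc xkl jndin ood nkxe
Hunk 4: at line 7 remove [ood] add [frd] -> 9 lines: fsvvx rlj dprxt vca itc xkl jndin frd nkxe
Hunk 5: at line 3 remove [itc] add [dep,sagw,czzjq] -> 11 lines: fsvvx rlj dprxt vca dep sagw czzjq xkl jndin frd nkxe
Hunk 6: at line 2 remove [dprxt] add [qshi,jsh] -> 12 lines: fsvvx rlj qshi jsh vca dep sagw czzjq xkl jndin frd nkxe
Final line count: 12

Answer: 12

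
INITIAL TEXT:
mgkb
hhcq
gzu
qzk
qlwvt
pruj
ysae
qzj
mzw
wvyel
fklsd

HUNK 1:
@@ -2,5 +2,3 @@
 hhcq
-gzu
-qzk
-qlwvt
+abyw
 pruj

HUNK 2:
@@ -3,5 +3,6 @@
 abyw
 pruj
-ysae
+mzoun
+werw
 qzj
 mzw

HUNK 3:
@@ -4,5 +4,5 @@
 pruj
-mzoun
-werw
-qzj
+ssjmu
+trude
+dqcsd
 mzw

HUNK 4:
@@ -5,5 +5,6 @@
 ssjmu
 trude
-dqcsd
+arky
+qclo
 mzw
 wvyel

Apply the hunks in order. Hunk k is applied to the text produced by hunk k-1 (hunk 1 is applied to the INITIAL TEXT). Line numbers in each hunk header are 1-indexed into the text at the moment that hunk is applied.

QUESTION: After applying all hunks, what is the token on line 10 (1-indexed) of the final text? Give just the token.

Hunk 1: at line 2 remove [gzu,qzk,qlwvt] add [abyw] -> 9 lines: mgkb hhcq abyw pruj ysae qzj mzw wvyel fklsd
Hunk 2: at line 3 remove [ysae] add [mzoun,werw] -> 10 lines: mgkb hhcq abyw pruj mzoun werw qzj mzw wvyel fklsd
Hunk 3: at line 4 remove [mzoun,werw,qzj] add [ssjmu,trude,dqcsd] -> 10 lines: mgkb hhcq abyw pruj ssjmu trude dqcsd mzw wvyel fklsd
Hunk 4: at line 5 remove [dqcsd] add [arky,qclo] -> 11 lines: mgkb hhcq abyw pruj ssjmu trude arky qclo mzw wvyel fklsd
Final line 10: wvyel

Answer: wvyel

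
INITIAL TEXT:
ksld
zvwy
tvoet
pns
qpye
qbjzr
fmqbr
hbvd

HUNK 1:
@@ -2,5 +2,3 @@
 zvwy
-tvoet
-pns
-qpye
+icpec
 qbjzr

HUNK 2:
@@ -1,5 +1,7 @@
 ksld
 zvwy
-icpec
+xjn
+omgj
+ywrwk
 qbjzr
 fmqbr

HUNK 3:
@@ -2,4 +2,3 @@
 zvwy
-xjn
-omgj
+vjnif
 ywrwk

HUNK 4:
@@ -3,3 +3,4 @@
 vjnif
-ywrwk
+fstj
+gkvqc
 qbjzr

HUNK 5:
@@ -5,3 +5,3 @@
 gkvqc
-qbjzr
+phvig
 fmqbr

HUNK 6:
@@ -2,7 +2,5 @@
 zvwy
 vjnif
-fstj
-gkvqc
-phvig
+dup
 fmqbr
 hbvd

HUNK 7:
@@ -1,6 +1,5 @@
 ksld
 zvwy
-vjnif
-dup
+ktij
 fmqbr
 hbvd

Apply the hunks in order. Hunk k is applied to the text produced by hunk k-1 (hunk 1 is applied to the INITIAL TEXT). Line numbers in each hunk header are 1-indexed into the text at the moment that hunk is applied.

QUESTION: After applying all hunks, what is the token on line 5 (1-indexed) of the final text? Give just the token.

Hunk 1: at line 2 remove [tvoet,pns,qpye] add [icpec] -> 6 lines: ksld zvwy icpec qbjzr fmqbr hbvd
Hunk 2: at line 1 remove [icpec] add [xjn,omgj,ywrwk] -> 8 lines: ksld zvwy xjn omgj ywrwk qbjzr fmqbr hbvd
Hunk 3: at line 2 remove [xjn,omgj] add [vjnif] -> 7 lines: ksld zvwy vjnif ywrwk qbjzr fmqbr hbvd
Hunk 4: at line 3 remove [ywrwk] add [fstj,gkvqc] -> 8 lines: ksld zvwy vjnif fstj gkvqc qbjzr fmqbr hbvd
Hunk 5: at line 5 remove [qbjzr] add [phvig] -> 8 lines: ksld zvwy vjnif fstj gkvqc phvig fmqbr hbvd
Hunk 6: at line 2 remove [fstj,gkvqc,phvig] add [dup] -> 6 lines: ksld zvwy vjnif dup fmqbr hbvd
Hunk 7: at line 1 remove [vjnif,dup] add [ktij] -> 5 lines: ksld zvwy ktij fmqbr hbvd
Final line 5: hbvd

Answer: hbvd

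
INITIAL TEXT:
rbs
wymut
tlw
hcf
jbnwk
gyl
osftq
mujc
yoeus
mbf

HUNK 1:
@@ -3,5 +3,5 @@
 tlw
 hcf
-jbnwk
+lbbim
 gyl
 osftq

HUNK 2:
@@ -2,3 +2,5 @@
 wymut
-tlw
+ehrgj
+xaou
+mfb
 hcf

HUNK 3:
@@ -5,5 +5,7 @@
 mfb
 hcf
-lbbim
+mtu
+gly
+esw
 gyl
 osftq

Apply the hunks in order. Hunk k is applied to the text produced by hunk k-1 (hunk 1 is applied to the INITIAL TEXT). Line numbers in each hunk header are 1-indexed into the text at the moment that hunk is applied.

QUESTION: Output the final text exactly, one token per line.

Hunk 1: at line 3 remove [jbnwk] add [lbbim] -> 10 lines: rbs wymut tlw hcf lbbim gyl osftq mujc yoeus mbf
Hunk 2: at line 2 remove [tlw] add [ehrgj,xaou,mfb] -> 12 lines: rbs wymut ehrgj xaou mfb hcf lbbim gyl osftq mujc yoeus mbf
Hunk 3: at line 5 remove [lbbim] add [mtu,gly,esw] -> 14 lines: rbs wymut ehrgj xaou mfb hcf mtu gly esw gyl osftq mujc yoeus mbf

Answer: rbs
wymut
ehrgj
xaou
mfb
hcf
mtu
gly
esw
gyl
osftq
mujc
yoeus
mbf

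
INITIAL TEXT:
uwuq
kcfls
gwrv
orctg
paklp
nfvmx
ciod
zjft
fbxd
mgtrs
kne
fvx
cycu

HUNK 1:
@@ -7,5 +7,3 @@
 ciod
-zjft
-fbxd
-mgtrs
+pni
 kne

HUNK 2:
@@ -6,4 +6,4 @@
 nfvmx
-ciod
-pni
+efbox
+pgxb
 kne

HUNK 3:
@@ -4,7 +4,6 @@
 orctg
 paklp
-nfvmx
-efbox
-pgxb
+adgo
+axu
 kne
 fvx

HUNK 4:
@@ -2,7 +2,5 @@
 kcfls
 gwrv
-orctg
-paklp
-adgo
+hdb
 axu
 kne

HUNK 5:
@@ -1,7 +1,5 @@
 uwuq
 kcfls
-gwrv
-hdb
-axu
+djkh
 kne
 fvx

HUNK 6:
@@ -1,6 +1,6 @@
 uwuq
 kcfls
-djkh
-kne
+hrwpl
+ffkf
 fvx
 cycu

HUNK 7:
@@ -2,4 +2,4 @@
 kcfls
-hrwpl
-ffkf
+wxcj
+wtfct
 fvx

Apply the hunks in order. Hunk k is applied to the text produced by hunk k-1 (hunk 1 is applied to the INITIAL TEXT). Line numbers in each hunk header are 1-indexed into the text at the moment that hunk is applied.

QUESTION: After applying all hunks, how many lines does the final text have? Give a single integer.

Hunk 1: at line 7 remove [zjft,fbxd,mgtrs] add [pni] -> 11 lines: uwuq kcfls gwrv orctg paklp nfvmx ciod pni kne fvx cycu
Hunk 2: at line 6 remove [ciod,pni] add [efbox,pgxb] -> 11 lines: uwuq kcfls gwrv orctg paklp nfvmx efbox pgxb kne fvx cycu
Hunk 3: at line 4 remove [nfvmx,efbox,pgxb] add [adgo,axu] -> 10 lines: uwuq kcfls gwrv orctg paklp adgo axu kne fvx cycu
Hunk 4: at line 2 remove [orctg,paklp,adgo] add [hdb] -> 8 lines: uwuq kcfls gwrv hdb axu kne fvx cycu
Hunk 5: at line 1 remove [gwrv,hdb,axu] add [djkh] -> 6 lines: uwuq kcfls djkh kne fvx cycu
Hunk 6: at line 1 remove [djkh,kne] add [hrwpl,ffkf] -> 6 lines: uwuq kcfls hrwpl ffkf fvx cycu
Hunk 7: at line 2 remove [hrwpl,ffkf] add [wxcj,wtfct] -> 6 lines: uwuq kcfls wxcj wtfct fvx cycu
Final line count: 6

Answer: 6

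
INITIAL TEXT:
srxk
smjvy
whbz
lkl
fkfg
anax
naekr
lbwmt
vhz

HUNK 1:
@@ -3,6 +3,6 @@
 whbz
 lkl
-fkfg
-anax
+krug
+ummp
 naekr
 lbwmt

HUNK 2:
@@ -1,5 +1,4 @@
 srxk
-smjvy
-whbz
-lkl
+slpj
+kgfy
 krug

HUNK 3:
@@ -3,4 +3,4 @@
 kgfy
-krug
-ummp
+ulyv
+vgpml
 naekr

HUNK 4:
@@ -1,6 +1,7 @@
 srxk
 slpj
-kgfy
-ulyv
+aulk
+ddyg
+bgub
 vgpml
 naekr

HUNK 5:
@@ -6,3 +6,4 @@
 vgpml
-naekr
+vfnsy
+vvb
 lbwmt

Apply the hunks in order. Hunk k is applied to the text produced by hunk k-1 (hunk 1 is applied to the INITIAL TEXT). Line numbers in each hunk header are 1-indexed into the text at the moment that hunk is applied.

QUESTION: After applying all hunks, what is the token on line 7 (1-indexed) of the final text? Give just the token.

Answer: vfnsy

Derivation:
Hunk 1: at line 3 remove [fkfg,anax] add [krug,ummp] -> 9 lines: srxk smjvy whbz lkl krug ummp naekr lbwmt vhz
Hunk 2: at line 1 remove [smjvy,whbz,lkl] add [slpj,kgfy] -> 8 lines: srxk slpj kgfy krug ummp naekr lbwmt vhz
Hunk 3: at line 3 remove [krug,ummp] add [ulyv,vgpml] -> 8 lines: srxk slpj kgfy ulyv vgpml naekr lbwmt vhz
Hunk 4: at line 1 remove [kgfy,ulyv] add [aulk,ddyg,bgub] -> 9 lines: srxk slpj aulk ddyg bgub vgpml naekr lbwmt vhz
Hunk 5: at line 6 remove [naekr] add [vfnsy,vvb] -> 10 lines: srxk slpj aulk ddyg bgub vgpml vfnsy vvb lbwmt vhz
Final line 7: vfnsy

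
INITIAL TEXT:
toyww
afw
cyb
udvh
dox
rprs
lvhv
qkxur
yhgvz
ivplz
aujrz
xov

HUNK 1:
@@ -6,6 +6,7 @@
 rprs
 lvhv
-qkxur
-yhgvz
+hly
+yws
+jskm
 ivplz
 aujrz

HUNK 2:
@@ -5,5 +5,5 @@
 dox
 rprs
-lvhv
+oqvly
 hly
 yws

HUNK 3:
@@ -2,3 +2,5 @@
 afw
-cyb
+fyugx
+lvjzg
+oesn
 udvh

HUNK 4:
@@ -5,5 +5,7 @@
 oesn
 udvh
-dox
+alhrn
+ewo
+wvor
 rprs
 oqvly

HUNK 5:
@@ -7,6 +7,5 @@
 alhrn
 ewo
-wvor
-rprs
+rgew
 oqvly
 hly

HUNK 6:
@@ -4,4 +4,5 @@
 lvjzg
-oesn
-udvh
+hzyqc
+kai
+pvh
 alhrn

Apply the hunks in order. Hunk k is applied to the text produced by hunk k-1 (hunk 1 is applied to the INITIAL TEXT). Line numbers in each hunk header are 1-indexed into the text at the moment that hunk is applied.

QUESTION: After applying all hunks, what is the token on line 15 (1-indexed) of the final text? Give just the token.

Answer: ivplz

Derivation:
Hunk 1: at line 6 remove [qkxur,yhgvz] add [hly,yws,jskm] -> 13 lines: toyww afw cyb udvh dox rprs lvhv hly yws jskm ivplz aujrz xov
Hunk 2: at line 5 remove [lvhv] add [oqvly] -> 13 lines: toyww afw cyb udvh dox rprs oqvly hly yws jskm ivplz aujrz xov
Hunk 3: at line 2 remove [cyb] add [fyugx,lvjzg,oesn] -> 15 lines: toyww afw fyugx lvjzg oesn udvh dox rprs oqvly hly yws jskm ivplz aujrz xov
Hunk 4: at line 5 remove [dox] add [alhrn,ewo,wvor] -> 17 lines: toyww afw fyugx lvjzg oesn udvh alhrn ewo wvor rprs oqvly hly yws jskm ivplz aujrz xov
Hunk 5: at line 7 remove [wvor,rprs] add [rgew] -> 16 lines: toyww afw fyugx lvjzg oesn udvh alhrn ewo rgew oqvly hly yws jskm ivplz aujrz xov
Hunk 6: at line 4 remove [oesn,udvh] add [hzyqc,kai,pvh] -> 17 lines: toyww afw fyugx lvjzg hzyqc kai pvh alhrn ewo rgew oqvly hly yws jskm ivplz aujrz xov
Final line 15: ivplz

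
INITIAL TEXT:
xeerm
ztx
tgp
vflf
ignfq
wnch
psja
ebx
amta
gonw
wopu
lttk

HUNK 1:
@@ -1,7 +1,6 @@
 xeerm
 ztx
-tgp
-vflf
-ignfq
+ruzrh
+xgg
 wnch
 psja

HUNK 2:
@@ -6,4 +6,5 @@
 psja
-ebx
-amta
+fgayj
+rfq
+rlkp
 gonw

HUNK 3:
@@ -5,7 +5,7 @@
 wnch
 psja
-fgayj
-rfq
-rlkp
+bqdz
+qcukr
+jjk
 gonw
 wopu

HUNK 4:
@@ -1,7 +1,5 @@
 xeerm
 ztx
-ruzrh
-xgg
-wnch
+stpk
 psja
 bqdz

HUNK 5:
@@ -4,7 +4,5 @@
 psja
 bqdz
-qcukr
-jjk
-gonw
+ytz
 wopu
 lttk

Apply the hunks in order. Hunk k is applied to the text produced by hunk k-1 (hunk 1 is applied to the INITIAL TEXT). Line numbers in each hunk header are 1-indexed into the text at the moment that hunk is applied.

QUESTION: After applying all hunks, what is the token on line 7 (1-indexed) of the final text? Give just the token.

Hunk 1: at line 1 remove [tgp,vflf,ignfq] add [ruzrh,xgg] -> 11 lines: xeerm ztx ruzrh xgg wnch psja ebx amta gonw wopu lttk
Hunk 2: at line 6 remove [ebx,amta] add [fgayj,rfq,rlkp] -> 12 lines: xeerm ztx ruzrh xgg wnch psja fgayj rfq rlkp gonw wopu lttk
Hunk 3: at line 5 remove [fgayj,rfq,rlkp] add [bqdz,qcukr,jjk] -> 12 lines: xeerm ztx ruzrh xgg wnch psja bqdz qcukr jjk gonw wopu lttk
Hunk 4: at line 1 remove [ruzrh,xgg,wnch] add [stpk] -> 10 lines: xeerm ztx stpk psja bqdz qcukr jjk gonw wopu lttk
Hunk 5: at line 4 remove [qcukr,jjk,gonw] add [ytz] -> 8 lines: xeerm ztx stpk psja bqdz ytz wopu lttk
Final line 7: wopu

Answer: wopu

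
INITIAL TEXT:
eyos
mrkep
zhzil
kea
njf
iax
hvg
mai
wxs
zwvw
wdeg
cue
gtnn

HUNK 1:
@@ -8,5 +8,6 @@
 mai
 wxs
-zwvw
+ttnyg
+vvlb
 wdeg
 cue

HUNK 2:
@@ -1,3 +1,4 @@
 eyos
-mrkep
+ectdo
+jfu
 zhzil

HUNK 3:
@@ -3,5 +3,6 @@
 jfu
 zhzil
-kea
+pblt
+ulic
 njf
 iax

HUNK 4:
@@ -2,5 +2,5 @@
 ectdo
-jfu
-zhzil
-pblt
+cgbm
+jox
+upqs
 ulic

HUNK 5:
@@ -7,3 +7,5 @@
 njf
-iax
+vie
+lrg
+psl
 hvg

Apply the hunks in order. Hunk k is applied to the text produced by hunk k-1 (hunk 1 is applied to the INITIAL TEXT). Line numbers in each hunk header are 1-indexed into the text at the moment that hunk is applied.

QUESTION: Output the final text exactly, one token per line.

Answer: eyos
ectdo
cgbm
jox
upqs
ulic
njf
vie
lrg
psl
hvg
mai
wxs
ttnyg
vvlb
wdeg
cue
gtnn

Derivation:
Hunk 1: at line 8 remove [zwvw] add [ttnyg,vvlb] -> 14 lines: eyos mrkep zhzil kea njf iax hvg mai wxs ttnyg vvlb wdeg cue gtnn
Hunk 2: at line 1 remove [mrkep] add [ectdo,jfu] -> 15 lines: eyos ectdo jfu zhzil kea njf iax hvg mai wxs ttnyg vvlb wdeg cue gtnn
Hunk 3: at line 3 remove [kea] add [pblt,ulic] -> 16 lines: eyos ectdo jfu zhzil pblt ulic njf iax hvg mai wxs ttnyg vvlb wdeg cue gtnn
Hunk 4: at line 2 remove [jfu,zhzil,pblt] add [cgbm,jox,upqs] -> 16 lines: eyos ectdo cgbm jox upqs ulic njf iax hvg mai wxs ttnyg vvlb wdeg cue gtnn
Hunk 5: at line 7 remove [iax] add [vie,lrg,psl] -> 18 lines: eyos ectdo cgbm jox upqs ulic njf vie lrg psl hvg mai wxs ttnyg vvlb wdeg cue gtnn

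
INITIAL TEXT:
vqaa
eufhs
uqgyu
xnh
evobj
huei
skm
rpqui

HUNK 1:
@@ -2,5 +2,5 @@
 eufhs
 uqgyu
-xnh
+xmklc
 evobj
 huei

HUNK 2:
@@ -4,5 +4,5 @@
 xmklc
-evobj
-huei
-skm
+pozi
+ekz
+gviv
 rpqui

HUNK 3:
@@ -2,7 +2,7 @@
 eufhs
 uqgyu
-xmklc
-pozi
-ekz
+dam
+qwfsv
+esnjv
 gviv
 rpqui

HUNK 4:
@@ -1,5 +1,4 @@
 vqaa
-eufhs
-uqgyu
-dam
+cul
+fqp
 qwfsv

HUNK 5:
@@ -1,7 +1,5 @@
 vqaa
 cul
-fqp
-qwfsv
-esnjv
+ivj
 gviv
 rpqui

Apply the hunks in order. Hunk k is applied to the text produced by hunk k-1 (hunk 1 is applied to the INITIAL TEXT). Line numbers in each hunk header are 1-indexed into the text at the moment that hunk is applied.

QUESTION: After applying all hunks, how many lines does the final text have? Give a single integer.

Answer: 5

Derivation:
Hunk 1: at line 2 remove [xnh] add [xmklc] -> 8 lines: vqaa eufhs uqgyu xmklc evobj huei skm rpqui
Hunk 2: at line 4 remove [evobj,huei,skm] add [pozi,ekz,gviv] -> 8 lines: vqaa eufhs uqgyu xmklc pozi ekz gviv rpqui
Hunk 3: at line 2 remove [xmklc,pozi,ekz] add [dam,qwfsv,esnjv] -> 8 lines: vqaa eufhs uqgyu dam qwfsv esnjv gviv rpqui
Hunk 4: at line 1 remove [eufhs,uqgyu,dam] add [cul,fqp] -> 7 lines: vqaa cul fqp qwfsv esnjv gviv rpqui
Hunk 5: at line 1 remove [fqp,qwfsv,esnjv] add [ivj] -> 5 lines: vqaa cul ivj gviv rpqui
Final line count: 5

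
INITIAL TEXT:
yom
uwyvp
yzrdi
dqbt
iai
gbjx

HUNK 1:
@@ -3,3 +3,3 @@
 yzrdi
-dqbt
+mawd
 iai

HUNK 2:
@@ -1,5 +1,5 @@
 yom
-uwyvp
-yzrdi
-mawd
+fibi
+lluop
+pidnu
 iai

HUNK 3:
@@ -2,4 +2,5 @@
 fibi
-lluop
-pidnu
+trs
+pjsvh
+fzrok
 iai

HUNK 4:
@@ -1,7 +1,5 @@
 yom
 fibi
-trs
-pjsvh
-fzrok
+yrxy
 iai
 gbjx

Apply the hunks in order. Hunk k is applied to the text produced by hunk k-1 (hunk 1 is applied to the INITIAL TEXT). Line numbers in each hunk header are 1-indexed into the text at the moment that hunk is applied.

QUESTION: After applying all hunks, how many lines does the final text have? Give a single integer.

Hunk 1: at line 3 remove [dqbt] add [mawd] -> 6 lines: yom uwyvp yzrdi mawd iai gbjx
Hunk 2: at line 1 remove [uwyvp,yzrdi,mawd] add [fibi,lluop,pidnu] -> 6 lines: yom fibi lluop pidnu iai gbjx
Hunk 3: at line 2 remove [lluop,pidnu] add [trs,pjsvh,fzrok] -> 7 lines: yom fibi trs pjsvh fzrok iai gbjx
Hunk 4: at line 1 remove [trs,pjsvh,fzrok] add [yrxy] -> 5 lines: yom fibi yrxy iai gbjx
Final line count: 5

Answer: 5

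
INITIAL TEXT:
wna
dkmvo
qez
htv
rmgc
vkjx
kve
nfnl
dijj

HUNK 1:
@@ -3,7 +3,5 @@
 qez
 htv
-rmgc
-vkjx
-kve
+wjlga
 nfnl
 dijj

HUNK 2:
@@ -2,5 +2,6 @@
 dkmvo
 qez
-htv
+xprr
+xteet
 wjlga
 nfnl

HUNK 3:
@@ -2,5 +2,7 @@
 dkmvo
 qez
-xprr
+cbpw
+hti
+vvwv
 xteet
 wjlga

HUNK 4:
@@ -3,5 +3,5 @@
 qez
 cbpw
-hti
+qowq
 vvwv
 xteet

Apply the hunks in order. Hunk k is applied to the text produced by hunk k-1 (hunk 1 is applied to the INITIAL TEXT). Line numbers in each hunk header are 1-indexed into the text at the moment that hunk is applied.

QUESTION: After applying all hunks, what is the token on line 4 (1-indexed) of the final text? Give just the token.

Hunk 1: at line 3 remove [rmgc,vkjx,kve] add [wjlga] -> 7 lines: wna dkmvo qez htv wjlga nfnl dijj
Hunk 2: at line 2 remove [htv] add [xprr,xteet] -> 8 lines: wna dkmvo qez xprr xteet wjlga nfnl dijj
Hunk 3: at line 2 remove [xprr] add [cbpw,hti,vvwv] -> 10 lines: wna dkmvo qez cbpw hti vvwv xteet wjlga nfnl dijj
Hunk 4: at line 3 remove [hti] add [qowq] -> 10 lines: wna dkmvo qez cbpw qowq vvwv xteet wjlga nfnl dijj
Final line 4: cbpw

Answer: cbpw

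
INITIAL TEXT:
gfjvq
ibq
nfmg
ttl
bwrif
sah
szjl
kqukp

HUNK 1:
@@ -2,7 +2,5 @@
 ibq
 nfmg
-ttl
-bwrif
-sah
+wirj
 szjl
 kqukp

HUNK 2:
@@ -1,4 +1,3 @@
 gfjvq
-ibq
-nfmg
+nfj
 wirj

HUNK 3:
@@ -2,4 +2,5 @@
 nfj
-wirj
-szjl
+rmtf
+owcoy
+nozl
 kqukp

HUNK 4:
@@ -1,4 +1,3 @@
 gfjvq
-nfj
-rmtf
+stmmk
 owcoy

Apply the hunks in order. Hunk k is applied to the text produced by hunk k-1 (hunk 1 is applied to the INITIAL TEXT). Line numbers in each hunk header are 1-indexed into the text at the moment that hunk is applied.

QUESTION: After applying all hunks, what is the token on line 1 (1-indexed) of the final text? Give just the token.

Answer: gfjvq

Derivation:
Hunk 1: at line 2 remove [ttl,bwrif,sah] add [wirj] -> 6 lines: gfjvq ibq nfmg wirj szjl kqukp
Hunk 2: at line 1 remove [ibq,nfmg] add [nfj] -> 5 lines: gfjvq nfj wirj szjl kqukp
Hunk 3: at line 2 remove [wirj,szjl] add [rmtf,owcoy,nozl] -> 6 lines: gfjvq nfj rmtf owcoy nozl kqukp
Hunk 4: at line 1 remove [nfj,rmtf] add [stmmk] -> 5 lines: gfjvq stmmk owcoy nozl kqukp
Final line 1: gfjvq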